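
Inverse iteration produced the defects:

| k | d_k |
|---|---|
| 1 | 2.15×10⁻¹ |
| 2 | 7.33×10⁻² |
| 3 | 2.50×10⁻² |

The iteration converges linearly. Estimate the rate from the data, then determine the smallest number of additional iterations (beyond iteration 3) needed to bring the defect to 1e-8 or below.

14

Rate ρ ≈ d_3/d_2 = 2.50×10⁻²/7.33×10⁻² = 0.3411.
After j more steps, d_{3+j} ≈ 2.50×10⁻²·ρ^j; need ρ^j ≤ 1e-8/2.50×10⁻² = 4e-07.
j ≥ ln(4e-07)/ln(0.3411) = -14.7318/-1.07558 = 13.697.
So 14 more iterations are needed.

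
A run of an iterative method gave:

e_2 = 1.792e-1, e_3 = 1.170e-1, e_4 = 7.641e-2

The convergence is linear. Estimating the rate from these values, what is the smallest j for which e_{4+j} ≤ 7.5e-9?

Rate ρ ≈ e_4/e_3 = 7.641e-2/1.170e-1 = 0.6531.
After j more steps, e_{4+j} ≈ 7.641e-2·ρ^j; need ρ^j ≤ 7.5e-9/7.641e-2 = 9.81547e-08.
j ≥ ln(9.81547e-08)/ln(0.6531) = -16.1367/-0.42603 = 37.877.
So 38 more iterations are needed.

38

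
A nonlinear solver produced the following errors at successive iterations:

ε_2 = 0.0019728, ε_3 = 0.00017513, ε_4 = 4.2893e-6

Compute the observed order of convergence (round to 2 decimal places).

1.53

p ≈ ln(ε_4/ε_3) / ln(ε_3/ε_2)
  = ln(4.2893e-6/0.00017513) / ln(0.00017513/0.0019728)
  = ln(0.0244921) / ln(0.0887723)
  = -3.70940 / -2.42168 ≈ 1.53175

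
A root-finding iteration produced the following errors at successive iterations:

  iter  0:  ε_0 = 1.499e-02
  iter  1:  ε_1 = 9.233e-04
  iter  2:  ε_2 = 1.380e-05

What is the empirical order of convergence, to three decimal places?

1.508

p ≈ ln(ε_2/ε_1) / ln(ε_1/ε_0)
  = ln(1.380e-05/9.233e-04) / ln(9.233e-04/1.499e-02)
  = ln(0.0149464) / ln(0.0615944)
  = -4.203285 / -2.787184 ≈ 1.508076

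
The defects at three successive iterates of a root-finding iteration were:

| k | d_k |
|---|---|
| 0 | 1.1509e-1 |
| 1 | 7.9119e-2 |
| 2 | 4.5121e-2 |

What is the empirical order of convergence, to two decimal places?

p ≈ ln(d_2/d_1) / ln(d_1/d_0)
  = ln(4.5121e-2/7.9119e-2) / ln(7.9119e-2/1.1509e-1)
  = ln(0.570293) / ln(0.687453)
  = -0.56161 / -0.37476 ≈ 1.49859

1.50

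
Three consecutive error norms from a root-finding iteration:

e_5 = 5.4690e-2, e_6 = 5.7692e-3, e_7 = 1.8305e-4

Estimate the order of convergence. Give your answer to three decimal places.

p ≈ ln(e_7/e_6) / ln(e_6/e_5)
  = ln(1.8305e-4/5.7692e-3) / ln(5.7692e-3/5.4690e-2)
  = ln(0.0317288) / ln(0.105489)
  = -3.450530 / -2.249149 ≈ 1.534149

1.534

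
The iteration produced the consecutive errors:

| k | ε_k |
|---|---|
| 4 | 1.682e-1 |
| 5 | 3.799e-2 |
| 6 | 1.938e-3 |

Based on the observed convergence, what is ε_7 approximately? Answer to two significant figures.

First estimate the order: p ≈ ln(ε_6/ε_5) / ln(ε_5/ε_4) = ln(1.938e-3/3.799e-2)/ln(3.799e-2/1.682e-1) = ln(0.0510134)/ln(0.225862) ≈ 2.0000.
Then ε_7 ≈ ε_6·(ε_6/ε_5)^p = 1.938e-3·(0.0510134)^2.0000 = 1.938e-3·0.00260237 ≈ 5.043e-06.

5.0e-6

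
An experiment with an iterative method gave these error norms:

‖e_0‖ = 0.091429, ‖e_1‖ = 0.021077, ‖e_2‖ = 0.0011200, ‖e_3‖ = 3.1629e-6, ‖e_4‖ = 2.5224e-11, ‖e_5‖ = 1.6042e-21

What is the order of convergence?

2

Consecutive ratios: ‖e_5‖/‖e_4‖ = 1.6042e-21/2.5224e-11 = 6.35982e-11, ‖e_4‖/‖e_3‖ = 2.5224e-11/3.1629e-6 = 7.97496e-06.
p ≈ ln(6.35982e-11)/ln(7.97496e-06) = -23.4784/-11.7392 ≈ 2.00.
So the convergence is quadratic (order 2).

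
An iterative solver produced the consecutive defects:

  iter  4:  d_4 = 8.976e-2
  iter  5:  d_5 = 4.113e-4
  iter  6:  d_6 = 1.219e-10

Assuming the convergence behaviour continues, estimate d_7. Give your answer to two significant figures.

First estimate the order: p ≈ ln(d_6/d_5) / ln(d_5/d_4) = ln(1.219e-10/4.113e-4)/ln(4.113e-4/8.976e-2) = ln(2.96377e-07)/ln(0.00458222) ≈ 2.7911.
Then d_7 ≈ d_6·(d_6/d_5)^p = 1.219e-10·(2.96377e-07)^2.7911 = 1.219e-10·6.01541e-19 ≈ 7.333e-29.

7.3e-29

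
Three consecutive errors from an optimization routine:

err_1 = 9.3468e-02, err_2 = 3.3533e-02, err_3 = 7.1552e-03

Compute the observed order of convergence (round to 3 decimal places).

p ≈ ln(err_3/err_2) / ln(err_2/err_1)
  = ln(7.1552e-03/3.3533e-02) / ln(3.3533e-02/9.3468e-02)
  = ln(0.213378) / ln(0.358764)
  = -1.544690 / -1.025090 ≈ 1.506882

1.507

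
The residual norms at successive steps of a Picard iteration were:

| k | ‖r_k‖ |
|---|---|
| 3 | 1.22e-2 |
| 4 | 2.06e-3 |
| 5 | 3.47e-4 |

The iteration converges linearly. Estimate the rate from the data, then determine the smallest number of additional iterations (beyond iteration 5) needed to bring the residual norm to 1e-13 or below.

13

Rate ρ ≈ ‖r_5‖/‖r_4‖ = 3.47e-4/2.06e-3 = 0.1684.
After j more steps, ‖r_{5+j}‖ ≈ 3.47e-4·ρ^j; need ρ^j ≤ 1e-13/3.47e-4 = 2.88184e-10.
j ≥ ln(2.88184e-10)/ln(0.1684) = -21.9674/-1.78141 = 12.331.
So 13 more iterations are needed.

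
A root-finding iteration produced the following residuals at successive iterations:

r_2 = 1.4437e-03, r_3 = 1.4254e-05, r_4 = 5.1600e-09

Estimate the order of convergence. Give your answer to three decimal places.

1.716

p ≈ ln(r_4/r_3) / ln(r_3/r_2)
  = ln(5.1600e-09/1.4254e-05) / ln(1.4254e-05/1.4437e-03)
  = ln(0.000362004) / ln(0.00987324)
  = -7.923855 / -4.617927 ≈ 1.715890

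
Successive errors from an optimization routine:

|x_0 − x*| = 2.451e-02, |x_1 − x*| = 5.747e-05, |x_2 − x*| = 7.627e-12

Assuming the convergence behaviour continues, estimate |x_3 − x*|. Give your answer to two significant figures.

First estimate the order: p ≈ ln(|x_2 − x*|/|x_1 − x*|) / ln(|x_1 − x*|/|x_0 − x*|) = ln(7.627e-12/5.747e-05)/ln(5.747e-05/2.451e-02) = ln(1.32713e-07)/ln(0.00234476) ≈ 2.6150.
Then |x_3 − x*| ≈ |x_2 − x*|·(|x_2 − x*|/|x_1 − x*|)^p = 7.627e-12·(1.32713e-07)^2.6150 = 7.627e-12·1.03853e-18 ≈ 7.921e-30.

7.9e-30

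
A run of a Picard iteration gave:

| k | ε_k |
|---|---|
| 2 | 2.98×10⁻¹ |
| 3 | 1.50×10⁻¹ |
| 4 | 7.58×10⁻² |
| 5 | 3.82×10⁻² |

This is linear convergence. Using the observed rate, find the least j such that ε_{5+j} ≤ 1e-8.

Rate ρ ≈ ε_5/ε_4 = 3.82×10⁻²/7.58×10⁻² = 0.5040.
After j more steps, ε_{5+j} ≈ 3.82×10⁻²·ρ^j; need ρ^j ≤ 1e-8/3.82×10⁻² = 2.6178e-07.
j ≥ ln(2.6178e-07)/ln(0.5040) = -15.1558/-0.68518 = 22.119.
So 23 more iterations are needed.

23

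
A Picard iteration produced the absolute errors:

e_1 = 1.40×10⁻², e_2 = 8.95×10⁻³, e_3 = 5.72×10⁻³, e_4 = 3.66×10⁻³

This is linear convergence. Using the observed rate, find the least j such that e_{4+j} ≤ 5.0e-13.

Rate ρ ≈ e_4/e_3 = 3.66×10⁻³/5.72×10⁻³ = 0.6399.
After j more steps, e_{4+j} ≈ 3.66×10⁻³·ρ^j; need ρ^j ≤ 5.0e-13/3.66×10⁻³ = 1.36612e-10.
j ≥ ln(1.36612e-10)/ln(0.6399) = -22.7139/-0.44644 = 50.878.
So 51 more iterations are needed.

51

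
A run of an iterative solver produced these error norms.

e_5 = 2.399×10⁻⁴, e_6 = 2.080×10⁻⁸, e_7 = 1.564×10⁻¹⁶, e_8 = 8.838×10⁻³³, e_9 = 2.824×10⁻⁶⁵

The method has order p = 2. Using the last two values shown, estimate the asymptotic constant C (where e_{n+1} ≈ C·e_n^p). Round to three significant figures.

0.362

C ≈ e_9 / e_8^2
  = 2.824×10⁻⁶⁵ / (8.838×10⁻³³)^2
  = 2.824×10⁻⁶⁵ / 7.81102e-65 ≈ 0.36154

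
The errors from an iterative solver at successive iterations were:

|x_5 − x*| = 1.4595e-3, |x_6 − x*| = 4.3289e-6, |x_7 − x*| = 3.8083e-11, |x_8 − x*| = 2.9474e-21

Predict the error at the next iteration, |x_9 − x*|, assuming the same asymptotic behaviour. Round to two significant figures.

First estimate the order: p ≈ ln(|x_8 − x*|/|x_7 − x*|) / ln(|x_7 − x*|/|x_6 − x*|) = ln(2.9474e-21/3.8083e-11)/ln(3.8083e-11/4.3289e-6) = ln(7.73941e-11)/ln(8.79739e-06) ≈ 2.0000.
Then |x_9 − x*| ≈ |x_8 − x*|·(|x_8 − x*|/|x_7 − x*|)^p = 2.9474e-21·(7.73941e-11)^2.0000 = 2.9474e-21·5.98985e-21 ≈ 1.765e-41.

1.8e-41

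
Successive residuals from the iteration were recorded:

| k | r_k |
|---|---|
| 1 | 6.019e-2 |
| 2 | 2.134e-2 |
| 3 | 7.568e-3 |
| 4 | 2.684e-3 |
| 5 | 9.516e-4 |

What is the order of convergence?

1

Consecutive ratios: r_5/r_4 = 9.516e-4/2.684e-3 = 0.354545, r_4/r_3 = 2.684e-3/7.568e-3 = 0.354651.
p ≈ ln(0.354545)/ln(0.354651) = -1.0369/-1.0366 ≈ 1.00.
So the convergence is linear (order 1).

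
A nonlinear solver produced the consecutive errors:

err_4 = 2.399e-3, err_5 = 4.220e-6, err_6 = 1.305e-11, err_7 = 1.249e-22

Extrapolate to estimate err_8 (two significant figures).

First estimate the order: p ≈ ln(err_7/err_6) / ln(err_6/err_5) = ln(1.249e-22/1.305e-11)/ln(1.305e-11/4.220e-6) = ln(9.57088e-12)/ln(3.09242e-06) ≈ 1.9999.
Then err_8 ≈ err_7·(err_7/err_6)^p = 1.249e-22·(9.57088e-12)^1.9999 = 1.249e-22·9.18345e-23 ≈ 1.147e-44.

1.1e-44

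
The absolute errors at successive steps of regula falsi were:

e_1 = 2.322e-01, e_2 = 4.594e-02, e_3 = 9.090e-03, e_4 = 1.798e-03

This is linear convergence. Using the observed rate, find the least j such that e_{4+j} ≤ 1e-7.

7

Rate ρ ≈ e_4/e_3 = 1.798e-03/9.090e-03 = 0.1978.
After j more steps, e_{4+j} ≈ 1.798e-03·ρ^j; need ρ^j ≤ 1e-7/1.798e-03 = 5.56174e-05.
j ≥ ln(5.56174e-05)/ln(0.1978) = -9.7970/-1.62050 = 6.046.
So 7 more iterations are needed.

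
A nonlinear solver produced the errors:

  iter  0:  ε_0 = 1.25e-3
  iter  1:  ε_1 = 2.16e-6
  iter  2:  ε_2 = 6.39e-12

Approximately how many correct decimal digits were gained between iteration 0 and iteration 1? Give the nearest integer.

Digits gained ≈ log₁₀(ε_0/ε_1) = log₁₀(1.25e-3/2.16e-6) = log₁₀(578.704) ≈ 2.762.

3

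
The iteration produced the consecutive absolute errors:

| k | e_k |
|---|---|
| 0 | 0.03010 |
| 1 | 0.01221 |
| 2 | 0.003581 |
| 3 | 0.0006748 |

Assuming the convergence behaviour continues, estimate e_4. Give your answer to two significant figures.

First estimate the order: p ≈ ln(e_3/e_2) / ln(e_2/e_1) = ln(0.0006748/0.003581)/ln(0.003581/0.01221) = ln(0.188439)/ln(0.293284) ≈ 1.3606.
Then e_4 ≈ e_3·(e_3/e_2)^p = 0.0006748·(0.188439)^1.3606 = 0.0006748·0.103228 ≈ 6.966e-05.

7.0e-5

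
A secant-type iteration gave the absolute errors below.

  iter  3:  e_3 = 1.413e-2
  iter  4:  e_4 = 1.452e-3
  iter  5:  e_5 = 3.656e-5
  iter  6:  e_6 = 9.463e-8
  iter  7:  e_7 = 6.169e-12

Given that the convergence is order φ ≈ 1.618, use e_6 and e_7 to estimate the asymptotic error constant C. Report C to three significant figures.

C ≈ e_7 / e_6^1.618
  = 6.169e-12 / (9.463e-8)^1.618
  = 6.169e-12 / 4.31732e-12 ≈ 1.4289

1.43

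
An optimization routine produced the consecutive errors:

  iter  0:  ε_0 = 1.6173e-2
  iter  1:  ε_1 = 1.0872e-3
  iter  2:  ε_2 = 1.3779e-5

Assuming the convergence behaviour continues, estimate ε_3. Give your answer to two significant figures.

1.2e-8

First estimate the order: p ≈ ln(ε_2/ε_1) / ln(ε_1/ε_0) = ln(1.3779e-5/1.0872e-3)/ln(1.0872e-3/1.6173e-2) = ln(0.0126738)/ln(0.0672231) ≈ 1.6180.
Then ε_3 ≈ ε_2·(ε_2/ε_1)^p = 1.3779e-5·(0.0126738)^1.6180 = 1.3779e-5·0.000852125 ≈ 1.174e-08.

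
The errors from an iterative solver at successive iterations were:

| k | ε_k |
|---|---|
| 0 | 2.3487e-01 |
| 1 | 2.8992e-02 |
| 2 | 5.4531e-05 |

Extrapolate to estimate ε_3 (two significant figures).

3.6e-13

First estimate the order: p ≈ ln(ε_2/ε_1) / ln(ε_1/ε_0) = ln(5.4531e-05/2.8992e-02)/ln(2.8992e-02/2.3487e-01) = ln(0.0018809)/ln(0.123438) ≈ 3.0000.
Then ε_3 ≈ ε_2·(ε_2/ε_1)^p = 5.4531e-05·(0.0018809)^3.0000 = 5.4531e-05·6.65422e-09 ≈ 3.629e-13.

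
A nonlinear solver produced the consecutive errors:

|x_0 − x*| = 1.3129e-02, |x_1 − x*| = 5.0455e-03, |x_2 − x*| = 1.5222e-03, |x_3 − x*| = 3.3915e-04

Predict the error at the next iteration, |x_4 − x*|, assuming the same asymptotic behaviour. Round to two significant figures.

5.2e-5

First estimate the order: p ≈ ln(|x_3 − x*|/|x_2 − x*|) / ln(|x_2 − x*|/|x_1 − x*|) = ln(3.3915e-04/1.5222e-03)/ln(1.5222e-03/5.0455e-03) = ln(0.222803)/ln(0.301695) ≈ 1.2530.
Then |x_4 − x*| ≈ |x_3 − x*|·(|x_3 − x*|/|x_2 − x*|)^p = 3.3915e-04·(0.222803)^1.2530 = 3.3915e-04·0.152386 ≈ 5.168e-05.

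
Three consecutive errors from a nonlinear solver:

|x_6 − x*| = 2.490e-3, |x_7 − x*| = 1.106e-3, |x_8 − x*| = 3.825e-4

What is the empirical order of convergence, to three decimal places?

1.308

p ≈ ln(|x_8 − x*|/|x_7 − x*|) / ln(|x_7 − x*|/|x_6 − x*|)
  = ln(3.825e-4/1.106e-3) / ln(1.106e-3/2.490e-3)
  = ln(0.345841) / ln(0.444177)
  = -1.061776 / -0.811532 ≈ 1.308360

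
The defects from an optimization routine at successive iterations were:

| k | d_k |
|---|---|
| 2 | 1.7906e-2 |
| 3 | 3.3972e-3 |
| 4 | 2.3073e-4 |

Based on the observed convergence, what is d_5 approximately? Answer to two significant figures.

First estimate the order: p ≈ ln(d_4/d_3) / ln(d_3/d_2) = ln(2.3073e-4/3.3972e-3)/ln(3.3972e-3/1.7906e-2) = ln(0.0679177)/ln(0.189724) ≈ 1.6180.
Then d_5 ≈ d_4·(d_4/d_3)^p = 2.3073e-4·(0.0679177)^1.6180 = 2.3073e-4·0.0128869 ≈ 2.973e-06.

3.0e-6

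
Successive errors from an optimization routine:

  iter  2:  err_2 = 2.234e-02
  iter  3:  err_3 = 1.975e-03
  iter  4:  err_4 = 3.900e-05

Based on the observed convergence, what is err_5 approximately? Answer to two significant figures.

First estimate the order: p ≈ ln(err_4/err_3) / ln(err_3/err_2) = ln(3.900e-05/1.975e-03)/ln(1.975e-03/2.234e-02) = ln(0.0197468)/ln(0.0884064) ≈ 1.6179.
Then err_5 ≈ err_4·(err_4/err_3)^p = 3.900e-05·(0.0197468)^1.6179 = 3.900e-05·0.00174696 ≈ 6.813e-08.

6.8e-8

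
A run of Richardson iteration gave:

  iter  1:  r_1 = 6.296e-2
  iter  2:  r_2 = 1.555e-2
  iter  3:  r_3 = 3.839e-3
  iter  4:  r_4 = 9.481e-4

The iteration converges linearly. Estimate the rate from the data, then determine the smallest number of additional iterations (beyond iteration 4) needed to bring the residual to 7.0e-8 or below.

7

Rate ρ ≈ r_4/r_3 = 9.481e-4/3.839e-3 = 0.2470.
After j more steps, r_{4+j} ≈ 9.481e-4·ρ^j; need ρ^j ≤ 7.0e-8/9.481e-4 = 7.38319e-05.
j ≥ ln(7.38319e-05)/ln(0.2470) = -9.5137/-1.39837 = 6.803.
So 7 more iterations are needed.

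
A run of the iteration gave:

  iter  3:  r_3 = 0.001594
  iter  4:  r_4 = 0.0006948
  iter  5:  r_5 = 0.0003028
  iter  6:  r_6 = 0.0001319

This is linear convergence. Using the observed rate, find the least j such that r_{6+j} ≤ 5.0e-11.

Rate ρ ≈ r_6/r_5 = 0.0001319/0.0003028 = 0.4356.
After j more steps, r_{6+j} ≈ 0.0001319·ρ^j; need ρ^j ≤ 5.0e-11/0.0001319 = 3.79075e-07.
j ≥ ln(3.79075e-07)/ln(0.4356) = -14.7855/-0.83103 = 17.792.
So 18 more iterations are needed.

18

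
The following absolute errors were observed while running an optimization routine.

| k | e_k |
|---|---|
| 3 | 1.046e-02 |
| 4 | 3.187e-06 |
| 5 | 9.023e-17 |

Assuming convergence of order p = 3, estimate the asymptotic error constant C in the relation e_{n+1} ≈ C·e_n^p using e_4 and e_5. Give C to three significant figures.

2.79

C ≈ e_5 / e_4^3
  = 9.023e-17 / (3.187e-06)^3
  = 9.023e-17 / 3.23703e-17 ≈ 2.7874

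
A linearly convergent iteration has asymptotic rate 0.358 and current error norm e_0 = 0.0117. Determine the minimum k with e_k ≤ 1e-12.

23

After k steps, e_k ≈ 0.0117·0.358^k.
Need 0.358^k ≤ 1e-12/0.0117 = 8.54701e-11.
k ≥ ln(8.54701e-11)/ln(0.358) = -23.1829/-1.02722 = 22.569.
Smallest integer k = 23.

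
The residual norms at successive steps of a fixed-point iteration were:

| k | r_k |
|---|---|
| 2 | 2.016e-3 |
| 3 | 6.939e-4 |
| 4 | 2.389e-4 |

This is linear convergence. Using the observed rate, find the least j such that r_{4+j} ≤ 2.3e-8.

Rate ρ ≈ r_4/r_3 = 2.389e-4/6.939e-4 = 0.3443.
After j more steps, r_{4+j} ≈ 2.389e-4·ρ^j; need ρ^j ≤ 2.3e-8/2.389e-4 = 9.62746e-05.
j ≥ ln(9.62746e-05)/ln(0.3443) = -9.2483/-1.06624 = 8.674.
So 9 more iterations are needed.

9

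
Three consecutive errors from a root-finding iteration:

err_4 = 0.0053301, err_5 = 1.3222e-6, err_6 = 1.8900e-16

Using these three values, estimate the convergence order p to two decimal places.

p ≈ ln(err_6/err_5) / ln(err_5/err_4)
  = ln(1.8900e-16/1.3222e-6) / ln(1.3222e-6/0.0053301)
  = ln(1.42944e-10) / ln(0.000248063)
  = -22.66857 / -8.30183 ≈ 2.73055

2.73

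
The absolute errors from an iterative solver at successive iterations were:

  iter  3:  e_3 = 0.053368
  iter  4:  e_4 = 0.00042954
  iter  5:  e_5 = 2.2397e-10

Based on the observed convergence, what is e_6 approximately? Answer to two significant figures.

First estimate the order: p ≈ ln(e_5/e_4) / ln(e_4/e_3) = ln(2.2397e-10/0.00042954)/ln(0.00042954/0.053368) = ln(5.21418e-07)/ln(0.00804864) ≈ 3.0000.
Then e_6 ≈ e_5·(e_5/e_4)^p = 2.2397e-10·(5.21418e-07)^3.0000 = 2.2397e-10·1.41761e-19 ≈ 3.175e-29.

3.2e-29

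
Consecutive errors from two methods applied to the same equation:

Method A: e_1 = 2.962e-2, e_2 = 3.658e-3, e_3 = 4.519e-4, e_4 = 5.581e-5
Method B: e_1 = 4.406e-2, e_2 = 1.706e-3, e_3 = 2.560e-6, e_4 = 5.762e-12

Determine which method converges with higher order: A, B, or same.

Method A: p ≈ ln(5.581e-5/4.519e-4)/ln(4.519e-4/3.658e-3) ≈ 1.00.
Method B: p ≈ ln(5.762e-12/2.560e-6)/ln(2.560e-6/1.706e-3) ≈ 2.00.
Method B has the higher order (≈2.0 vs ≈1.0).

B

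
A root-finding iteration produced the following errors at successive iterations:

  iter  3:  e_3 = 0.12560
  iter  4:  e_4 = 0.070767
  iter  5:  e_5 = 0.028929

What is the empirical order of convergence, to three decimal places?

1.559

p ≈ ln(e_5/e_4) / ln(e_4/e_3)
  = ln(0.028929/0.070767) / ln(0.070767/0.12560)
  = ln(0.408792) / ln(0.563432)
  = -0.894549 / -0.573709 ≈ 1.559238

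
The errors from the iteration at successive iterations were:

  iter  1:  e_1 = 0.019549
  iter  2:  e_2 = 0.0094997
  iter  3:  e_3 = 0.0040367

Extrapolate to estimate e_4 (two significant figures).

1.5e-3

First estimate the order: p ≈ ln(e_3/e_2) / ln(e_2/e_1) = ln(0.0040367/0.0094997)/ln(0.0094997/0.019549) = ln(0.424929)/ln(0.485943) ≈ 1.1859.
Then e_4 ≈ e_3·(e_3/e_2)^p = 0.0040367·(0.424929)^1.1859 = 0.0040367·0.362427 ≈ 0.001463.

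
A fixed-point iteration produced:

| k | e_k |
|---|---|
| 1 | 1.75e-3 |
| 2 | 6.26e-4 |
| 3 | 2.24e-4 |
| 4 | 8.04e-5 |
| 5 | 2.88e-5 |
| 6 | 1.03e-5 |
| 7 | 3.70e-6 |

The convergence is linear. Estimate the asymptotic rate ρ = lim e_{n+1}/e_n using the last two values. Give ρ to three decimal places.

0.359

ρ ≈ e_7/e_6 = 3.70e-6/1.03e-5 = 0.35922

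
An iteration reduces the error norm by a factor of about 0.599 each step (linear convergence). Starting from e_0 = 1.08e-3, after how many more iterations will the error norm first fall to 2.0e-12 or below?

After k steps, e_k ≈ 1.08e-3·0.599^k.
Need 0.599^k ≤ 2.0e-12/1.08e-3 = 1.85185e-09.
k ≥ ln(1.85185e-09)/ln(0.599) = -20.1071/-0.51249 = 39.234.
Smallest integer k = 40.

40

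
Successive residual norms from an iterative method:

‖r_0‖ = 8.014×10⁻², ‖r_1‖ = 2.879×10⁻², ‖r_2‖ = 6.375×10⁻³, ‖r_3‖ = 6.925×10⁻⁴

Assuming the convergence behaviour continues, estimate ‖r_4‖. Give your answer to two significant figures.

2.6e-5

First estimate the order: p ≈ ln(‖r_3‖/‖r_2‖) / ln(‖r_2‖/‖r_1‖) = ln(6.925×10⁻⁴/6.375×10⁻³)/ln(6.375×10⁻³/2.879×10⁻²) = ln(0.108627)/ln(0.221431) ≈ 1.4724.
Then ‖r_4‖ ≈ ‖r_3‖·(‖r_3‖/‖r_2‖)^p = 6.925×10⁻⁴·(0.108627)^1.4724 = 6.925×10⁻⁴·0.038064 ≈ 2.636e-05.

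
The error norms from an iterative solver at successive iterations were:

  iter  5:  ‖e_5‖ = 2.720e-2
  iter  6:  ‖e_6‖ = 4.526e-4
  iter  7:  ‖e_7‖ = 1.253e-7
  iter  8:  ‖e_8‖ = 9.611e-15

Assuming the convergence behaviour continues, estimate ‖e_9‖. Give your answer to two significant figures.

First estimate the order: p ≈ ln(‖e_8‖/‖e_7‖) / ln(‖e_7‖/‖e_6‖) = ln(9.611e-15/1.253e-7)/ln(1.253e-7/4.526e-4) = ln(7.67039e-08)/ln(0.000276845) ≈ 1.9999.
Then ‖e_9‖ ≈ ‖e_8‖·(‖e_8‖/‖e_7‖)^p = 9.611e-15·(7.67039e-08)^1.9999 = 9.611e-15·5.89314e-15 ≈ 5.664e-29.

5.7e-29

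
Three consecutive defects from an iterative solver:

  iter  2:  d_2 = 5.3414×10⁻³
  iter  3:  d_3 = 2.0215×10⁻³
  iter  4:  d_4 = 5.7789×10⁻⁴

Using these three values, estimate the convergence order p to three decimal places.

1.289

p ≈ ln(d_4/d_3) / ln(d_3/d_2)
  = ln(5.7789×10⁻⁴/2.0215×10⁻³) / ln(2.0215×10⁻³/5.3414×10⁻³)
  = ln(0.285872) / ln(0.378459)
  = -1.252211 / -0.971648 ≈ 1.288750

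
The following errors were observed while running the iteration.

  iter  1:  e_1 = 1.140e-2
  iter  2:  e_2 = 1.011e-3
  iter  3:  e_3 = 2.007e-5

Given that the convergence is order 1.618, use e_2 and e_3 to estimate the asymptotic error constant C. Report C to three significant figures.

1.41

C ≈ e_3 / e_2^1.618
  = 2.007e-5 / (1.011e-3)^1.618
  = 2.007e-5 / 1.42458e-05 ≈ 1.4088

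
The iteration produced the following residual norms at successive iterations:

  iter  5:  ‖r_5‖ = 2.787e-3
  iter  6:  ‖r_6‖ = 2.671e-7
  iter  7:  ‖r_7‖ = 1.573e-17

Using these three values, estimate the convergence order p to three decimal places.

2.546

p ≈ ln(‖r_7‖/‖r_6‖) / ln(‖r_6‖/‖r_5‖)
  = ln(1.573e-17/2.671e-7) / ln(2.671e-7/2.787e-3)
  = ln(5.88918e-11) / ln(9.58378e-05)
  = -23.555319 / -9.252853 ≈ 2.545736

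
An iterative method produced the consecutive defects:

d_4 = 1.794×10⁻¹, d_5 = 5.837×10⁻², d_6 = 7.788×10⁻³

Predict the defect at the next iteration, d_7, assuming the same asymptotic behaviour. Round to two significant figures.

First estimate the order: p ≈ ln(d_6/d_5) / ln(d_5/d_4) = ln(7.788×10⁻³/5.837×10⁻²)/ln(5.837×10⁻²/1.794×10⁻¹) = ln(0.133425)/ln(0.325362) ≈ 1.7939.
Then d_7 ≈ d_6·(d_6/d_5)^p = 7.788×10⁻³·(0.133425)^1.7939 = 7.788×10⁻³·0.0269627 ≈ 0.00021.

2.1e-4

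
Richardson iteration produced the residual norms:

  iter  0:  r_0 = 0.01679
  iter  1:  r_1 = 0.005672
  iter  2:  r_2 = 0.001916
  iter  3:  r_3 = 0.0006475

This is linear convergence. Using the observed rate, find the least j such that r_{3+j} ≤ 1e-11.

Rate ρ ≈ r_3/r_2 = 0.0006475/0.001916 = 0.3379.
After j more steps, r_{3+j} ≈ 0.0006475·ρ^j; need ρ^j ≤ 1e-11/0.0006475 = 1.5444e-08.
j ≥ ln(1.5444e-08)/ln(0.3379) = -17.9860/-1.08501 = 16.577.
So 17 more iterations are needed.

17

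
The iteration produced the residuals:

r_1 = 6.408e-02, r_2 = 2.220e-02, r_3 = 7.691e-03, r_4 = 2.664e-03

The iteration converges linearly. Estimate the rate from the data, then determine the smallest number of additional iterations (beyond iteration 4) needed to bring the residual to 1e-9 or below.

Rate ρ ≈ r_4/r_3 = 2.664e-03/7.691e-03 = 0.3464.
After j more steps, r_{4+j} ≈ 2.664e-03·ρ^j; need ρ^j ≤ 1e-9/2.664e-03 = 3.75375e-07.
j ≥ ln(3.75375e-07)/ln(0.3464) = -14.7953/-1.06016 = 13.956.
So 14 more iterations are needed.

14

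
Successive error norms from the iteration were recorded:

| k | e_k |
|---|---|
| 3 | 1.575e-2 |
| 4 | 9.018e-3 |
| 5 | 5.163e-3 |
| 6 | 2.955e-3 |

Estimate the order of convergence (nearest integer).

Consecutive ratios: e_6/e_5 = 2.955e-3/5.163e-3 = 0.572342, e_5/e_4 = 5.163e-3/9.018e-3 = 0.572522.
p ≈ ln(0.572342)/ln(0.572522) = -0.5580/-0.5577 ≈ 1.00.
So the convergence is linear (order 1).

1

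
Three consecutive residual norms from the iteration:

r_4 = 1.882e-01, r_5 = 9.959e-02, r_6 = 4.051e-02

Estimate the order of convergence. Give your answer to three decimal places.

1.413

p ≈ ln(r_6/r_5) / ln(r_5/r_4)
  = ln(4.051e-02/9.959e-02) / ln(9.959e-02/1.882e-01)
  = ln(0.406768) / ln(0.529171)
  = -0.899512 / -0.636444 ≈ 1.413340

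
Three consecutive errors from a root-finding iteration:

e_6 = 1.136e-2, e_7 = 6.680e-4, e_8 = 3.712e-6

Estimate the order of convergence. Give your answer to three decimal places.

p ≈ ln(e_8/e_7) / ln(e_7/e_6)
  = ln(3.712e-6/6.680e-4) / ln(6.680e-4/1.136e-2)
  = ln(0.00555689) / ln(0.0588028)
  = -5.192717 / -2.833566 ≈ 1.832573

1.833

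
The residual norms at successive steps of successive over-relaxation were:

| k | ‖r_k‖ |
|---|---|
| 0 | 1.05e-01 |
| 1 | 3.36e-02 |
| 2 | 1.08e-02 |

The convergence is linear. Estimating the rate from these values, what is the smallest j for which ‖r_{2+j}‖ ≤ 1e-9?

15

Rate ρ ≈ ‖r_2‖/‖r_1‖ = 1.08e-02/3.36e-02 = 0.3214.
After j more steps, ‖r_{2+j}‖ ≈ 1.08e-02·ρ^j; need ρ^j ≤ 1e-9/1.08e-02 = 9.25926e-08.
j ≥ ln(9.25926e-08)/ln(0.3214) = -16.1951/-1.13507 = 14.268.
So 15 more iterations are needed.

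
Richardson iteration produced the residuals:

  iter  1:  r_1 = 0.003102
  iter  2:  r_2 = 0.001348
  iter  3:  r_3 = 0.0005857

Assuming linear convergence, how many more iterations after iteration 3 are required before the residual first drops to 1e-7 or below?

Rate ρ ≈ r_3/r_2 = 0.0005857/0.001348 = 0.4345.
After j more steps, r_{3+j} ≈ 0.0005857·ρ^j; need ρ^j ≤ 1e-7/0.0005857 = 0.000170736.
j ≥ ln(0.000170736)/ln(0.4345) = -8.6754/-0.83356 = 10.408.
So 11 more iterations are needed.

11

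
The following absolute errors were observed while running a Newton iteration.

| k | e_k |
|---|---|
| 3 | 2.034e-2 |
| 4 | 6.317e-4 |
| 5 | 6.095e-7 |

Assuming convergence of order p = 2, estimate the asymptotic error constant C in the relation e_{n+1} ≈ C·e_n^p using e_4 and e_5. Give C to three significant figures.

C ≈ e_5 / e_4^2
  = 6.095e-7 / (6.317e-4)^2
  = 6.095e-7 / 3.99045e-07 ≈ 1.5274

1.53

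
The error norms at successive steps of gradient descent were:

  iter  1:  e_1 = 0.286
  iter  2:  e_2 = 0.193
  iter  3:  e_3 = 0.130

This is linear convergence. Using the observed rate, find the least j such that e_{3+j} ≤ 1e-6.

Rate ρ ≈ e_3/e_2 = 0.130/0.193 = 0.6736.
After j more steps, e_{3+j} ≈ 0.130·ρ^j; need ρ^j ≤ 1e-6/0.130 = 7.69231e-06.
j ≥ ln(7.69231e-06)/ln(0.6736) = -11.7753/-0.39512 = 29.802.
So 30 more iterations are needed.

30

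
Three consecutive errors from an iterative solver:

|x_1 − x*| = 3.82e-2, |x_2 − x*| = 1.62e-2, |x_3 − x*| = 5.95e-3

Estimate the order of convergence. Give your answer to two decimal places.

1.17

p ≈ ln(|x_3 − x*|/|x_2 − x*|) / ln(|x_2 − x*|/|x_1 − x*|)
  = ln(5.95e-3/1.62e-2) / ln(1.62e-2/3.82e-2)
  = ln(0.367284) / ln(0.424084)
  = -1.00162 / -0.85782 ≈ 1.16763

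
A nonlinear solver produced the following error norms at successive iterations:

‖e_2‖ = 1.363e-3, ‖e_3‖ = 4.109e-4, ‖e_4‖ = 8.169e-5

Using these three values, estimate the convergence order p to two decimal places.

p ≈ ln(‖e_4‖/‖e_3‖) / ln(‖e_3‖/‖e_2‖)
  = ln(8.169e-5/4.109e-4) / ln(4.109e-4/1.363e-3)
  = ln(0.198807) / ln(0.301467)
  = -1.61542 / -1.19909 ≈ 1.34720

1.35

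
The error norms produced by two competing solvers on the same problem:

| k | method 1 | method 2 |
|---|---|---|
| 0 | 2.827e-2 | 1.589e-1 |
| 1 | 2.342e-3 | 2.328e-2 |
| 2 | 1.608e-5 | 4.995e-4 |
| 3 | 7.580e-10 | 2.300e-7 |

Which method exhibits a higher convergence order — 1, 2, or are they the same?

same

Method 1: p ≈ ln(7.580e-10/1.608e-5)/ln(1.608e-5/2.342e-3) ≈ 2.00.
Method 2: p ≈ ln(2.300e-7/4.995e-4)/ln(4.995e-4/2.328e-2) ≈ 2.00.
Both orders ≈ 2.0 — effectively the same.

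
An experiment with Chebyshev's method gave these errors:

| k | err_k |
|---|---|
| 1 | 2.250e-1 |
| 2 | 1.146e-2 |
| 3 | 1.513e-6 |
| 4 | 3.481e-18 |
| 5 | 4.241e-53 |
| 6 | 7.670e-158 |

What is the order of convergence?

Consecutive ratios: err_6/err_5 = 7.670e-158/4.241e-53 = 1.80854e-105, err_5/err_4 = 4.241e-53/3.481e-18 = 1.21833e-35.
p ≈ ln(1.80854e-105)/ln(1.21833e-35) = -241.1789/-80.3930 ≈ 3.00.
So the convergence is cubic (order 3).

3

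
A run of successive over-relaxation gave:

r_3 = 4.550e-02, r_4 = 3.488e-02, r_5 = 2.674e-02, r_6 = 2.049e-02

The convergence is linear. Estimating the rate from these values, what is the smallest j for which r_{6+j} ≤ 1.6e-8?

53

Rate ρ ≈ r_6/r_5 = 2.049e-02/2.674e-02 = 0.7663.
After j more steps, r_{6+j} ≈ 2.049e-02·ρ^j; need ρ^j ≤ 1.6e-8/2.049e-02 = 7.80869e-07.
j ≥ ln(7.80869e-07)/ln(0.7663) = -14.0629/-0.26618 = 52.832.
So 53 more iterations are needed.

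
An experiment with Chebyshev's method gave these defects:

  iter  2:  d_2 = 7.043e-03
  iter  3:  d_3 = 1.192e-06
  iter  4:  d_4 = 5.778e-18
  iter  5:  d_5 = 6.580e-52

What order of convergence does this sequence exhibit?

3

Consecutive ratios: d_5/d_4 = 6.580e-52/5.778e-18 = 1.1388e-34, d_4/d_3 = 5.778e-18/1.192e-06 = 4.84732e-12.
p ≈ ln(1.1388e-34)/ln(4.84732e-12) = -78.1579/-26.0526 ≈ 3.00.
So the convergence is cubic (order 3).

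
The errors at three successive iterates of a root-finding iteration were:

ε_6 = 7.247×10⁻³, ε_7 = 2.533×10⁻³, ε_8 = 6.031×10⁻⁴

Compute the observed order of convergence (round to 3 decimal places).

p ≈ ln(ε_8/ε_7) / ln(ε_7/ε_6)
  = ln(6.031×10⁻⁴/2.533×10⁻³) / ln(2.533×10⁻³/7.247×10⁻³)
  = ln(0.238097) / ln(0.349524)
  = -1.435077 / -1.051183 ≈ 1.365202

1.365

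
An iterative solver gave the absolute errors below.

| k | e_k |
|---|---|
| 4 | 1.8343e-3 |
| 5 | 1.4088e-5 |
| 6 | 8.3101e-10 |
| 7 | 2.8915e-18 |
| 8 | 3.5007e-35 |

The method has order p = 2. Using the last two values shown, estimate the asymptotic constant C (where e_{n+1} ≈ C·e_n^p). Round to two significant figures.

C ≈ e_8 / e_7^2
  = 3.5007e-35 / (2.8915e-18)^2
  = 3.5007e-35 / 8.36077e-36 ≈ 4.1871

4.2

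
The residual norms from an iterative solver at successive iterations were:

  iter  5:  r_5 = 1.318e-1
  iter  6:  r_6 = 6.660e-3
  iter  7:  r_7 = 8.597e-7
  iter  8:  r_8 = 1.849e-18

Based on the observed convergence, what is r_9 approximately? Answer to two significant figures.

First estimate the order: p ≈ ln(r_8/r_7) / ln(r_7/r_6) = ln(1.849e-18/8.597e-7)/ln(8.597e-7/6.660e-3) = ln(2.15075e-12)/ln(0.000129084) ≈ 3.0000.
Then r_9 ≈ r_8·(r_8/r_7)^p = 1.849e-18·(2.15075e-12)^3.0000 = 1.849e-18·9.94878e-36 ≈ 1.84e-53.

1.8e-53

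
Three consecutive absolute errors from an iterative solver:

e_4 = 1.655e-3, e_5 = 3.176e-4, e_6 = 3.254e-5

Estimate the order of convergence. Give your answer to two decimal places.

p ≈ ln(e_6/e_5) / ln(e_5/e_4)
  = ln(3.254e-5/3.176e-4) / ln(3.176e-4/1.655e-3)
  = ln(0.102456) / ln(0.191903)
  = -2.27832 / -1.65077 ≈ 1.38016

1.38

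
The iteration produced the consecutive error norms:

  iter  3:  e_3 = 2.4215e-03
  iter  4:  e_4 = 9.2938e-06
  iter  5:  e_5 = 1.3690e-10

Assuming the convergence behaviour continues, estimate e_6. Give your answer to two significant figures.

First estimate the order: p ≈ ln(e_5/e_4) / ln(e_4/e_3) = ln(1.3690e-10/9.2938e-06)/ln(9.2938e-06/2.4215e-03) = ln(1.47303e-05)/ln(0.00383803) ≈ 2.0000.
Then e_6 ≈ e_5·(e_5/e_4)^p = 1.3690e-10·(1.47303e-05)^2.0000 = 1.3690e-10·2.16982e-10 ≈ 2.97e-20.

3.0e-20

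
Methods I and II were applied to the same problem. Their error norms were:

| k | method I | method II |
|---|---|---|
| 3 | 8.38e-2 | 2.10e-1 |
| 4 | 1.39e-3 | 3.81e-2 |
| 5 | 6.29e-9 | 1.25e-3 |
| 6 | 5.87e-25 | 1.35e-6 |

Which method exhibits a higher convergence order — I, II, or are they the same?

I

Method I: p ≈ ln(5.87e-25/6.29e-9)/ln(6.29e-9/1.39e-3) ≈ 3.00.
Method II: p ≈ ln(1.35e-6/1.25e-3)/ln(1.25e-3/3.81e-2) ≈ 2.00.
Method I has the higher order (≈3.0 vs ≈2.0).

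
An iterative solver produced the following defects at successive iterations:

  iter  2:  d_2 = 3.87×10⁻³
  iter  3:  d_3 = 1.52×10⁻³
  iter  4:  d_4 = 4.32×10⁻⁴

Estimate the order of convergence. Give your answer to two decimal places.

1.35

p ≈ ln(d_4/d_3) / ln(d_3/d_2)
  = ln(4.32×10⁻⁴/1.52×10⁻³) / ln(1.52×10⁻³/3.87×10⁻³)
  = ln(0.284211) / ln(0.392765)
  = -1.25804 / -0.93454 ≈ 1.34616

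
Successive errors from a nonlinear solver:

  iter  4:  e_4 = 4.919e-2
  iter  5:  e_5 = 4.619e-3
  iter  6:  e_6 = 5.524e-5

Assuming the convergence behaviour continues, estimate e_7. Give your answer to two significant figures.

First estimate the order: p ≈ ln(e_6/e_5) / ln(e_5/e_4) = ln(5.524e-5/4.619e-3)/ln(4.619e-3/4.919e-2) = ln(0.0119593)/ln(0.0939012) ≈ 1.8712.
Then e_7 ≈ e_6·(e_6/e_5)^p = 5.524e-5·(0.0119593)^1.8712 = 5.524e-5·0.000252932 ≈ 1.397e-08.

1.4e-8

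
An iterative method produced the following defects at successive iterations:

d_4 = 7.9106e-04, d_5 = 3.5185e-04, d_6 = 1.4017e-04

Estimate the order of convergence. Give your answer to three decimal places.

p ≈ ln(d_6/d_5) / ln(d_5/d_4)
  = ln(1.4017e-04/3.5185e-04) / ln(3.5185e-04/7.9106e-04)
  = ln(0.39838) / ln(0.444783)
  = -0.920349 / -0.810169 ≈ 1.135996

1.136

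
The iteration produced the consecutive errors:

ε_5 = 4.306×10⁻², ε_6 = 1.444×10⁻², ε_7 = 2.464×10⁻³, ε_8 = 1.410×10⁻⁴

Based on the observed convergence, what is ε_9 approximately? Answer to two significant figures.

First estimate the order: p ≈ ln(ε_8/ε_7) / ln(ε_7/ε_6) = ln(1.410×10⁻⁴/2.464×10⁻³)/ln(2.464×10⁻³/1.444×10⁻²) = ln(0.057224)/ln(0.170637) ≈ 1.6179.
Then ε_9 ≈ ε_8·(ε_8/ε_7)^p = 1.410×10⁻⁴·(0.057224)^1.6179 = 1.410×10⁻⁴·0.0097698 ≈ 1.378e-06.

1.4e-6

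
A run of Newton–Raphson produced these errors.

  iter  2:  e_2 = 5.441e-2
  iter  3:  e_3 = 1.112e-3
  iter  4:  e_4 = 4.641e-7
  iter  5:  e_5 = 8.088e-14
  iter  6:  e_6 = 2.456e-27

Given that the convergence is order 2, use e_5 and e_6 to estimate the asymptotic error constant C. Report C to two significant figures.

0.38

C ≈ e_6 / e_5^2
  = 2.456e-27 / (8.088e-14)^2
  = 2.456e-27 / 6.54157e-27 ≈ 0.37544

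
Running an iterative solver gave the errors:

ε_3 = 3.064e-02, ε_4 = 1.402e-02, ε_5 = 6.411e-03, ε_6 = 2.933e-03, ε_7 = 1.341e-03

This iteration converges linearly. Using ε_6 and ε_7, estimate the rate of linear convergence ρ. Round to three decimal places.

ρ ≈ ε_7/ε_6 = 1.341e-03/2.933e-03 = 0.45721

0.457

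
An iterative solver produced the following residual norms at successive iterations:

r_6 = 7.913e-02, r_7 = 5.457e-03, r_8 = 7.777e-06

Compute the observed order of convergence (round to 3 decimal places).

2.451

p ≈ ln(r_8/r_7) / ln(r_7/r_6)
  = ln(7.777e-06/5.457e-03) / ln(5.457e-03/7.913e-02)
  = ln(0.00142514) / ln(0.0689625)
  = -6.553485 / -2.674192 ≈ 2.450641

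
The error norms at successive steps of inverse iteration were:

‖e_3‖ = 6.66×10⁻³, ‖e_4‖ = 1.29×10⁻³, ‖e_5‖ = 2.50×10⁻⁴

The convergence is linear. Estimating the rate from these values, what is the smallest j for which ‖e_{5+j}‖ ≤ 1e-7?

5

Rate ρ ≈ ‖e_5‖/‖e_4‖ = 2.50×10⁻⁴/1.29×10⁻³ = 0.1938.
After j more steps, ‖e_{5+j}‖ ≈ 2.50×10⁻⁴·ρ^j; need ρ^j ≤ 1e-7/2.50×10⁻⁴ = 0.0004.
j ≥ ln(0.0004)/ln(0.1938) = -7.8240/-1.64093 = 4.768.
So 5 more iterations are needed.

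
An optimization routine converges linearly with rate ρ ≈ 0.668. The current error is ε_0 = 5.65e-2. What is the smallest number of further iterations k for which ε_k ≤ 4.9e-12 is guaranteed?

After k steps, ε_k ≈ 5.65e-2·0.668^k.
Need 0.668^k ≤ 4.9e-12/5.65e-2 = 8.67257e-11.
k ≥ ln(8.67257e-11)/ln(0.668) = -23.1683/-0.40347 = 57.423.
Smallest integer k = 58.

58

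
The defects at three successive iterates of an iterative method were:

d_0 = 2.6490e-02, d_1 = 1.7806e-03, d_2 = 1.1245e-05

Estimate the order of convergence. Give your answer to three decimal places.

p ≈ ln(d_2/d_1) / ln(d_1/d_0)
  = ln(1.1245e-05/1.7806e-03) / ln(1.7806e-03/2.6490e-02)
  = ln(0.00631529) / ln(0.0672178)
  = -5.064782 / -2.699817 ≈ 1.875972

1.876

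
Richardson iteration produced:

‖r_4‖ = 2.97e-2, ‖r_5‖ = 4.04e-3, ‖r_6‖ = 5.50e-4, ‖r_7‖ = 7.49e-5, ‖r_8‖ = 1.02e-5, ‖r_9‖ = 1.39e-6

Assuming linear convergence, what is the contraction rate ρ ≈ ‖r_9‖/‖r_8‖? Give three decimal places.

0.136

ρ ≈ ‖r_9‖/‖r_8‖ = 1.39e-6/1.02e-5 = 0.13627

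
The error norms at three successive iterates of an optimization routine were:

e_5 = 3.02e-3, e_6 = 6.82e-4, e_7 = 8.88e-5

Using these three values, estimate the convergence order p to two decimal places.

1.37

p ≈ ln(e_7/e_6) / ln(e_6/e_5)
  = ln(8.88e-5/6.82e-4) / ln(6.82e-4/3.02e-3)
  = ln(0.130205) / ln(0.225828)
  = -2.03865 / -1.48798 ≈ 1.37008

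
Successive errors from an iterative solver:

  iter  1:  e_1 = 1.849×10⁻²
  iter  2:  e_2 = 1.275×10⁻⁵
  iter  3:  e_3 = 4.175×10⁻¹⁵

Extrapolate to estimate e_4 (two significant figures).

First estimate the order: p ≈ ln(e_3/e_2) / ln(e_2/e_1) = ln(4.175×10⁻¹⁵/1.275×10⁻⁵)/ln(1.275×10⁻⁵/1.849×10⁻²) = ln(3.27451e-10)/ln(0.000689562) ≈ 3.0002.
Then e_4 ≈ e_3·(e_3/e_2)^p = 4.175×10⁻¹⁵·(3.27451e-10)^3.0002 = 4.175×10⁻¹⁵·3.49576e-29 ≈ 1.459e-43.

1.5e-43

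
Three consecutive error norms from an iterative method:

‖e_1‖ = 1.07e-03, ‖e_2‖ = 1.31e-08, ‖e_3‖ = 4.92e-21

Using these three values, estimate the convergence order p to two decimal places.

2.53

p ≈ ln(‖e_3‖/‖e_2‖) / ln(‖e_2‖/‖e_1‖)
  = ln(4.92e-21/1.31e-08) / ln(1.31e-08/1.07e-03)
  = ln(3.75573e-13) / ln(1.2243e-05)
  = -28.61032 / -11.31056 ≈ 2.52952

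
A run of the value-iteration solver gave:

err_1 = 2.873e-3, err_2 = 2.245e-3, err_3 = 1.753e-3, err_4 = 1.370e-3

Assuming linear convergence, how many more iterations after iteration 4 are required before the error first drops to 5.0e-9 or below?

Rate ρ ≈ err_4/err_3 = 1.370e-3/1.753e-3 = 0.7815.
After j more steps, err_{4+j} ≈ 1.370e-3·ρ^j; need ρ^j ≤ 5.0e-9/1.370e-3 = 3.64964e-06.
j ≥ ln(3.64964e-06)/ln(0.7815) = -12.5209/-0.24654 = 50.786.
So 51 more iterations are needed.

51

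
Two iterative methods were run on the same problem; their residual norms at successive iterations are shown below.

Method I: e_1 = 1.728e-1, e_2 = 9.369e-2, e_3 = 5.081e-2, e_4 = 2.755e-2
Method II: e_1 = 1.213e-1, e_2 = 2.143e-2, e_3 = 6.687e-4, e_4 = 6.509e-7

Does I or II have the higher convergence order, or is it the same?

II

Method I: p ≈ ln(2.755e-2/5.081e-2)/ln(5.081e-2/9.369e-2) ≈ 1.00.
Method II: p ≈ ln(6.509e-7/6.687e-4)/ln(6.687e-4/2.143e-2) ≈ 2.00.
Method II has the higher order (≈2.0 vs ≈1.0).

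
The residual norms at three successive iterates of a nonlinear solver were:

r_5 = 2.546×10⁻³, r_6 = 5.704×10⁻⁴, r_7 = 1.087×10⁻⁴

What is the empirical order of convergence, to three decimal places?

p ≈ ln(r_7/r_6) / ln(r_6/r_5)
  = ln(1.087×10⁻⁴/5.704×10⁻⁴) / ln(5.704×10⁻⁴/2.546×10⁻³)
  = ln(0.190568) / ln(0.224038)
  = -1.657746 / -1.495940 ≈ 1.108163

1.108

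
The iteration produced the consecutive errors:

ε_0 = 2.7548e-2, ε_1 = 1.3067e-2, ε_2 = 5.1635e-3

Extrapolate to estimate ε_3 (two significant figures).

1.6e-3

First estimate the order: p ≈ ln(ε_2/ε_1) / ln(ε_1/ε_0) = ln(5.1635e-3/1.3067e-2)/ln(1.3067e-2/2.7548e-2) = ln(0.395156)/ln(0.474336) ≈ 1.2449.
Then ε_3 ≈ ε_2·(ε_2/ε_1)^p = 5.1635e-3·(0.395156)^1.2449 = 5.1635e-3·0.314787 ≈ 0.001625.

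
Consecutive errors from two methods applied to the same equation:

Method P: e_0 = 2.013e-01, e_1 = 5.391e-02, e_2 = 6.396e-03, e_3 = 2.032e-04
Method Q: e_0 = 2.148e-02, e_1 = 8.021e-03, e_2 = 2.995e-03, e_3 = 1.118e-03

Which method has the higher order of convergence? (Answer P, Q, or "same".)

P

Method P: p ≈ ln(2.032e-04/6.396e-03)/ln(6.396e-03/5.391e-02) ≈ 1.62.
Method Q: p ≈ ln(1.118e-03/2.995e-03)/ln(2.995e-03/8.021e-03) ≈ 1.00.
Method P has the higher order (≈1.6 vs ≈1.0).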